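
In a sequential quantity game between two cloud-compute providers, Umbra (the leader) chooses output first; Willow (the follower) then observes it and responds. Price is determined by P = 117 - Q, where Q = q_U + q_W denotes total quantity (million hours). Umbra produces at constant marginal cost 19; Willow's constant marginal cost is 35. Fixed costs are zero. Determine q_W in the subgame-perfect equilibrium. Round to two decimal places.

12.50

Solve by backward induction. Given q_U, the follower Willow maximises π_W = (117 - q_U - q_W)q_W - 35q_W.
∂π_W/∂q_W = 82 - q_U - 2q_W = 0 gives the reaction function q_W = (82 - q_U)/2.
The leader anticipates this reaction. Substituting into P = 117 - Q gives P = 76 - (1/2)q_U, so π_U = (76 - (1/2)q_U)q_U - 19q_U.
Maximising: ∂π_U/∂q_U = 57 - q_U = 0, giving q_U = 57.
Then q_W = (82 - 57)/2 = 25/2.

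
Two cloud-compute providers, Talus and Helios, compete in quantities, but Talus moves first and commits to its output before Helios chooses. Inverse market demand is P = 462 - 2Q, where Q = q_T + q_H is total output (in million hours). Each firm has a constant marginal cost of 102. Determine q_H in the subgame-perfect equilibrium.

The follower Helios best-responds to any q_T: π_H = (462 - 2Q)q_H - 102q_H.
Follower FOC: 360 - 2q_T - 4q_H = 0, so q_H(q_T) = (360 - 2q_T)/4.
The leader anticipates this reaction. Substituting into P = 462 - 2Q gives P = 282 - q_T, so π_T = (282 - q_T)q_T - 102q_T.
The leader's first-order condition 180 - 2q_T = 0 yields q_T = 90.
Then q_H = (360 - 2·90)/4 = 45.

45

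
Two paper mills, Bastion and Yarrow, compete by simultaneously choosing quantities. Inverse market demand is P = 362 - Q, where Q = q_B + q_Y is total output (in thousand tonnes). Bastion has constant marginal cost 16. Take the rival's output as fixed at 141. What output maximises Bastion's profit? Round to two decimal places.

With the rival's output fixed at 141, Bastion's profit is π_B = (362 - 141 - q_B)q_B - (16q_B) = (221 - q_B)q_B - (16q_B).
∂π_B/∂q_B = 205 - 2q_B = 0, so q_B = 205/2.

102.50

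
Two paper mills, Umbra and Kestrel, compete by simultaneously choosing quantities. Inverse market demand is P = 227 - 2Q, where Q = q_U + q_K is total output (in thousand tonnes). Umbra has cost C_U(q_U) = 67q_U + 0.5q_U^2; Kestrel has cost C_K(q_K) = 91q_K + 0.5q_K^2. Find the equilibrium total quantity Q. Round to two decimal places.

42.29

Umbra's profit: π_U = (227 - 2Q)q_U - (67q_U + (1/2)q_U²). Setting ∂π_U/∂q_U = 0: 160 - 5q_U - 2(q_K) = 0.
Kestrel's first-order condition: 136 - 5q_K - 2(q_U) = 0.
Rearranging gives the reaction functions q_U = (160 - 2q_K)/5 and q_K = (136 - 2q_U)/5.
Solving the pair: q_U = 176/7, q_K = 120/7.
Total output Q = 176/7 + 120/7 = 296/7.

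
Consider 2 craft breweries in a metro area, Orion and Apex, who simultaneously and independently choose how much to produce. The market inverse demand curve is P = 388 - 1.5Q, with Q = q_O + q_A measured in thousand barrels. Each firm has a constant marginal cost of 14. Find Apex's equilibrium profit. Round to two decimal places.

10361.19

A representative firm's profit is π_i = q_i(388 - 1.5Q) - 14q_i.
First-order condition (treating rivals' output as given): 374 - 3q_i - (3/2)q_j = 0.
With identical firms every q_j equals q_i, so q_j = q_i and 374 = (9/2)q_i, giving q_i = 748/9.
Price P = 388 - (3/2)·(1496/9) = 416/3.
Apex's profit: (416/3 - 14)·(748/9) = 10361.1852.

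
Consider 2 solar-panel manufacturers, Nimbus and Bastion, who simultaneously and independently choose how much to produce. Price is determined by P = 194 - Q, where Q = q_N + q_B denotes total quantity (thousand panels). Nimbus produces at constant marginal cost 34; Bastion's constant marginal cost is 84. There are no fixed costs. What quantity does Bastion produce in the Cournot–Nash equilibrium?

20

Nimbus's profit: π_N = (194 - Q)q_N - (34q_N). Setting ∂π_N/∂q_N = 0: 160 - 2q_N - (q_B) = 0.
Bastion's first-order condition: 110 - 2q_B - (q_N) = 0.
Best responses: q_N = (160 - q_B)/2, q_B = (110 - q_N)/2.
Solving the pair: q_N = 70, q_B = 20.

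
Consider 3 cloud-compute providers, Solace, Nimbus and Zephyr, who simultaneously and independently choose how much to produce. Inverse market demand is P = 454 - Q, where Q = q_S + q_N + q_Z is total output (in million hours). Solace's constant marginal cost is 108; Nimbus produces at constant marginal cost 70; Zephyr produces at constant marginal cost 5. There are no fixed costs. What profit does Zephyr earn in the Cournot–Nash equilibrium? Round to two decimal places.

23793.06

Solace's profit: π_S = (454 - Q)q_S - (108q_S). Setting ∂π_S/∂q_S = 0: 346 - 2q_S - (q_N + q_Z) = 0.
Nimbus's first-order condition: 384 - 2q_N - (q_S + q_Z) = 0.
Zephyr's profit: π_Z = (454 - Q)q_Z - (5q_Z). Setting ∂π_Z/∂q_Z = 0: 449 - 2q_Z - (q_S + q_N) = 0.
Adding the 3 conditions: 1179 − 2Q − 2Q = 0, i.e. Q = 1179/4.
Back-substituting: q_S = (346 − 1179/4) = 205/4, q_N = (384 − 1179/4) = 357/4, q_Z = (449 − 1179/4) = 617/4.
Price P = 454 - 1179/4 = 637/4.
Zephyr's profit: (637/4 - 5)·(617/4) = 23793.0625.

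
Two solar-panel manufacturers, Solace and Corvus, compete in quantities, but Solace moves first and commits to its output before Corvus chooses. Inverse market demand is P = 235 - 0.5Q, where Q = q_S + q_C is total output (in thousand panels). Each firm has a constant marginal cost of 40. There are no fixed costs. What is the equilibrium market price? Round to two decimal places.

The follower Corvus best-responds to any q_S: π_C = (235 - 0.5Q)q_C - 40q_C.
∂π_C/∂q_C = 195 - (1/2)q_S - q_C = 0 gives the reaction function q_C = (195 - (1/2)q_S).
The leader anticipates this reaction. Substituting into P = 235 - 0.5Q gives P = 275/2 - (1/4)q_S, so π_S = (275/2 - (1/4)q_S)q_S - 40q_S.
Maximising: ∂π_S/∂q_S = 195/2 - (1/2)q_S = 0, giving q_S = 195.
Then q_C = (195 - (1/2)·195) = 195/2.
Total output Q = 585/2, so price P = 235 - (1/2)·(585/2) = 355/4.

88.75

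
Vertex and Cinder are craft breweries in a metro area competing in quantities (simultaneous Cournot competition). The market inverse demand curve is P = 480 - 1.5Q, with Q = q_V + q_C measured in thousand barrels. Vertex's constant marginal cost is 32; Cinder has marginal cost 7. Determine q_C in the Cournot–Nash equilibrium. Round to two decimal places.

110.67

Vertex's profit: π_V = (480 - 1.5Q)q_V - (32q_V). Setting ∂π_V/∂q_V = 0: 448 - 3q_V - (3/2)(q_C) = 0.
Cinder's first-order condition: 473 - 3q_C - (3/2)(q_V) = 0.
Best responses: q_V = (448 - (3/2)q_C)/3, q_C = (473 - (3/2)q_V)/3.
Substituting one into the other gives q_V = 94 and q_C = 332/3.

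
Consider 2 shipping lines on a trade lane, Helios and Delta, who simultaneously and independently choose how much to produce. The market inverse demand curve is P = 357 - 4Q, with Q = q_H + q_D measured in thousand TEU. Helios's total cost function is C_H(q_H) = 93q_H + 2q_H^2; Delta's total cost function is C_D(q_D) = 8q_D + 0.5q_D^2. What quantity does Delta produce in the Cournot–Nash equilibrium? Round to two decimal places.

34.04

Helios's profit: π_H = (357 - 4Q)q_H - (93q_H + 2q_H²). Setting ∂π_H/∂q_H = 0: 264 - 12q_H - 4(q_D) = 0.
Delta's profit: π_D = (357 - 4Q)q_D - (8q_D + (1/2)q_D²). Setting ∂π_D/∂q_D = 0: 349 - 9q_D - 4(q_H) = 0.
Best responses: q_H = (264 - 4q_D)/12, q_D = (349 - 4q_H)/9.
Solving the pair: q_H = 245/23, q_D = 783/23.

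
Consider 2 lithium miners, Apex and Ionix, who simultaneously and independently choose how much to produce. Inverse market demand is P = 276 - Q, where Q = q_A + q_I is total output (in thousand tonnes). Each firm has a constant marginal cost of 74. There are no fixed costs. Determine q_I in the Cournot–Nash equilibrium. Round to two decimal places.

Each firm earns π_i = (276 - Q)q_i - 74q_i.
Setting ∂π_i/∂q_i = 0 with rivals' quantities fixed: 202 - 2q_i - q_j = 0.
With identical firms every q_j equals q_i, so q_j = q_i and 202 = 3q_i, giving q_i = 202/3.

67.33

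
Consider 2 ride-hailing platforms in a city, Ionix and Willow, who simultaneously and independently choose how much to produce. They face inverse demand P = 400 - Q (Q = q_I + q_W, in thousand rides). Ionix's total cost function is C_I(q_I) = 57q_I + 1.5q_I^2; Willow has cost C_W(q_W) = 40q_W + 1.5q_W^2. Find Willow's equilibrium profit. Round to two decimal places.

9213.75

Ionix's profit: π_I = (400 - Q)q_I - (57q_I + (3/2)q_I²). Setting ∂π_I/∂q_I = 0: 343 - 5q_I - (q_W) = 0.
Willow's profit: π_W = (400 - Q)q_W - (40q_W + (3/2)q_W²). Setting ∂π_W/∂q_W = 0: 360 - 5q_W - (q_I) = 0.
Rearranging gives the reaction functions q_I = (343 - q_W)/5 and q_W = (360 - q_I)/5.
Solving the pair: q_I = 1355/24, q_W = 1457/24.
Price P = 400 - 703/6 = 1697/6.
Willow's profit: (1697/6)·(1457/24) - 40·(1457/24) - (3/2)(1457/24)² = 9213.7543.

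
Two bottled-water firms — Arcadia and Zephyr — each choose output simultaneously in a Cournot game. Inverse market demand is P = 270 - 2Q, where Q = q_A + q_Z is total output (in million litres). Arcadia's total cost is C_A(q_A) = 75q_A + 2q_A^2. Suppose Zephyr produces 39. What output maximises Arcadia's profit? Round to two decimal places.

14.63

With the rival's output fixed at 39, Arcadia's profit is π_A = (270 - 2·39 - 2q_A)q_A - (75q_A + 2q_A²) = (192 - 2q_A)q_A - (75q_A + 2q_A²).
∂π_A/∂q_A = 117 - 8q_A = 0, so q_A = 117/8.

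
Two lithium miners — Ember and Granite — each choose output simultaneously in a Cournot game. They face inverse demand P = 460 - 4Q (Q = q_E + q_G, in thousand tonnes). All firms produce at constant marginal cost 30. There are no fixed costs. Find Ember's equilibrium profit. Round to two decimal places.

Each firm earns π_i = (460 - 4Q)q_i - 30q_i.
Setting ∂π_i/∂q_i = 0 with rivals' quantities fixed: 430 - 8q_i - 4q_j = 0.
By symmetry each firm produces the same amount; substituting q_j = q_i yields q_i = 430/12 = 215/6.
Price P = 460 - 4·(215/3) = 520/3.
Ember's profit: (520/3 - 30)·(215/6) = 5136.1111.

5136.11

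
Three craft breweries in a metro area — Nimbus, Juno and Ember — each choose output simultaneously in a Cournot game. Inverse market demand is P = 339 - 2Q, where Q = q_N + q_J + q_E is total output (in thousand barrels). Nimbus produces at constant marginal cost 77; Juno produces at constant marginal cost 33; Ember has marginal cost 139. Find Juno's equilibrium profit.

6498

Nimbus's profit: π_N = (339 - 2Q)q_N - (77q_N). Setting ∂π_N/∂q_N = 0: 262 - 4q_N - 2(q_J + q_E) = 0.
Juno's profit: π_J = (339 - 2Q)q_J - (33q_J). Setting ∂π_J/∂q_J = 0: 306 - 4q_J - 2(q_N + q_E) = 0.
Ember's profit: π_E = (339 - 2Q)q_E - (139q_E). Setting ∂π_E/∂q_E = 0: 200 - 4q_E - 2(q_N + q_J) = 0.
Adding the 3 conditions: 768 − 4Q − 4Q = 0, i.e. Q = 96.
Back-substituting: q_N = (262 − 192)/2 = 35, q_J = (306 − 192)/2 = 57, q_E = (200 − 192)/2 = 4.
Price P = 339 - 2·96 = 147.
Juno's profit: (147 - 33)·57 = 6498.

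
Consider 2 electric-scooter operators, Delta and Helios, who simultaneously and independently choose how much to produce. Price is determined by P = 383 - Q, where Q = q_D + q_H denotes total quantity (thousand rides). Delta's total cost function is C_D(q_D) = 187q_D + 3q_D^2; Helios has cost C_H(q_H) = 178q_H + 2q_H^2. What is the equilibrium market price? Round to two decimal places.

331.62

Delta's profit: π_D = (383 - Q)q_D - (187q_D + 3q_D²). Setting ∂π_D/∂q_D = 0: 196 - 8q_D - (q_H) = 0.
Helios's profit: π_H = (383 - Q)q_H - (178q_H + 2q_H²). Setting ∂π_H/∂q_H = 0: 205 - 6q_H - (q_D) = 0.
Rearranging gives the reaction functions q_D = (196 - q_H)/8 and q_H = (205 - q_D)/6.
Solving the pair: q_D = 971/47, q_H = 1444/47.
Total output Q = 51.3830, so price P = 383 - 51.3830 = 331.6170.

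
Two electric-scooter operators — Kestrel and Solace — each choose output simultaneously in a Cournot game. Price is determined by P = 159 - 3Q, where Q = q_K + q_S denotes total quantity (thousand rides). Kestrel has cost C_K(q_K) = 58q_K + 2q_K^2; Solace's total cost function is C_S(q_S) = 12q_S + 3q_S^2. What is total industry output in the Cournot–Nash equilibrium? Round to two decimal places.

17.46

Kestrel's profit: π_K = (159 - 3Q)q_K - (58q_K + 2q_K²). Setting ∂π_K/∂q_K = 0: 101 - 10q_K - 3(q_S) = 0.
Solace's profit: π_S = (159 - 3Q)q_S - (12q_S + 3q_S²). Setting ∂π_S/∂q_S = 0: 147 - 12q_S - 3(q_K) = 0.
Best responses: q_K = (101 - 3q_S)/10, q_S = (147 - 3q_K)/12.
Solving the pair: q_K = 257/37, q_S = 389/37.
Total output Q = 257/37 + 389/37 = 646/37.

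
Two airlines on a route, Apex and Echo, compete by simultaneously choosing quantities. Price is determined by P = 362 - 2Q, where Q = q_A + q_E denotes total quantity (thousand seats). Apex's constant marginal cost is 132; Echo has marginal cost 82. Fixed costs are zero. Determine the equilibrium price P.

Apex's profit: π_A = (362 - 2Q)q_A - (132q_A). Setting ∂π_A/∂q_A = 0: 230 - 4q_A - 2(q_E) = 0.
Echo's profit: π_E = (362 - 2Q)q_E - (82q_E). Setting ∂π_E/∂q_E = 0: 280 - 4q_E - 2(q_A) = 0.
Rearranging gives the reaction functions q_A = (230 - 2q_E)/4 and q_E = (280 - 2q_A)/4.
Solving the pair: q_A = 30, q_E = 55.
Total output Q = 85, so price P = 362 - 2·85 = 192.

192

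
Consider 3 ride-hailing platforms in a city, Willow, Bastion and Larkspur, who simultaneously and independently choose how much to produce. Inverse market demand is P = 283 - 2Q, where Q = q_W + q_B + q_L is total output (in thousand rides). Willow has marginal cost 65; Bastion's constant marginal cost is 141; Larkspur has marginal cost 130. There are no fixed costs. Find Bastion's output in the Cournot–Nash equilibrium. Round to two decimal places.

Willow's profit: π_W = (283 - 2Q)q_W - (65q_W). Setting ∂π_W/∂q_W = 0: 218 - 4q_W - 2(q_B + q_L) = 0.
Bastion's first-order condition: 142 - 4q_B - 2(q_W + q_L) = 0.
Larkspur's first-order condition: 153 - 4q_L - 2(q_W + q_B) = 0.
Adding the 3 conditions: 513 − 4Q − 4Q = 0, i.e. Q = 513/8.
Back-substituting: q_W = (218 − 513/4)/2 = 359/8, q_B = (142 − 513/4)/2 = 55/8, q_L = (153 − 513/4)/2 = 99/8.

6.88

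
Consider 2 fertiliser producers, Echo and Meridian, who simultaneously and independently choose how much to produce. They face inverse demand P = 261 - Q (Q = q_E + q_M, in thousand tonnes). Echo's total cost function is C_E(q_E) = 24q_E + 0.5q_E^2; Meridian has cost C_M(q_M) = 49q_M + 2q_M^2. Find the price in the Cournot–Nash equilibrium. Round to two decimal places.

166.35

Echo's profit: π_E = (261 - Q)q_E - (24q_E + (1/2)q_E²). Setting ∂π_E/∂q_E = 0: 237 - 3q_E - (q_M) = 0.
Meridian's first-order condition: 212 - 6q_M - (q_E) = 0.
So q_E = (237 - q_M)/3 and q_M = (212 - q_E)/6.
Substituting one into the other gives q_E = 1210/17 and q_M = 399/17.
Total output Q = 1609/17, so price P = 261 - 1609/17 = 166.3529.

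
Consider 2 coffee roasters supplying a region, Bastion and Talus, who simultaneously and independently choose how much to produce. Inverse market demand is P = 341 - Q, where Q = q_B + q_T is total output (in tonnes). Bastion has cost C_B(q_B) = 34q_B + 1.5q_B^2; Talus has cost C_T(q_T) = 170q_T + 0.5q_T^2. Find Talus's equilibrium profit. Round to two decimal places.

2298.24

Bastion's profit: π_B = (341 - Q)q_B - (34q_B + (3/2)q_B²). Setting ∂π_B/∂q_B = 0: 307 - 5q_B - (q_T) = 0.
Talus's first-order condition: 171 - 3q_T - (q_B) = 0.
Best responses: q_B = (307 - q_T)/5, q_T = (171 - q_B)/3.
Solving the pair: q_B = 375/7, q_T = 274/7.
Price P = 341 - 649/7 = 1738/7.
Talus's profit: (1738/7)·(274/7) - 170·(274/7) - (1/2)(274/7)² = 2298.2449.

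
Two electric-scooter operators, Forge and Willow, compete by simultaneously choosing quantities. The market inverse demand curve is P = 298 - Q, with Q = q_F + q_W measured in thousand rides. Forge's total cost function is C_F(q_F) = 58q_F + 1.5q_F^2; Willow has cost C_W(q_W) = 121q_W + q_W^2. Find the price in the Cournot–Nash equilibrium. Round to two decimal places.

222.84

Forge's profit: π_F = (298 - Q)q_F - (58q_F + (3/2)q_F²). Setting ∂π_F/∂q_F = 0: 240 - 5q_F - (q_W) = 0.
Willow's first-order condition: 177 - 4q_W - (q_F) = 0.
So q_F = (240 - q_W)/5 and q_W = (177 - q_F)/4.
Substituting one into the other gives q_F = 783/19 and q_W = 645/19.
Total output Q = 1428/19, so price P = 298 - 1428/19 = 222.8421.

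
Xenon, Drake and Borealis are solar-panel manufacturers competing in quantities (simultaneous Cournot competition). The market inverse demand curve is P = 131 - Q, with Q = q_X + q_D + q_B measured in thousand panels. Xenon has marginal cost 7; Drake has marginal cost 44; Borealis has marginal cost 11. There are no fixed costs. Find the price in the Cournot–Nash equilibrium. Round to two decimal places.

48.25

Xenon's profit: π_X = (131 - Q)q_X - (7q_X). Setting ∂π_X/∂q_X = 0: 124 - 2q_X - (q_D + q_B) = 0.
Drake's first-order condition: 87 - 2q_D - (q_X + q_B) = 0.
Borealis's profit: π_B = (131 - Q)q_B - (11q_B). Setting ∂π_B/∂q_B = 0: 120 - 2q_B - (q_X + q_D) = 0.
Summing all 3 equations gives 331 − 4Q = 0, hence Q = 331/4.
Back-substituting: q_X = (124 − 331/4) = 165/4, q_D = (87 − 331/4) = 17/4, q_B = (120 − 331/4) = 149/4.
Total output Q = 331/4, so price P = 131 - 331/4 = 193/4.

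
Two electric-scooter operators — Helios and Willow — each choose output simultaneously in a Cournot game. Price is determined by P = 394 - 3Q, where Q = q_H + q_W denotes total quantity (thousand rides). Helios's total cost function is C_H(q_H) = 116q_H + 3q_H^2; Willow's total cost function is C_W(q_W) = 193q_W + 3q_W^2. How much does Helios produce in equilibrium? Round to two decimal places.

Helios's profit: π_H = (394 - 3Q)q_H - (116q_H + 3q_H²). Setting ∂π_H/∂q_H = 0: 278 - 12q_H - 3(q_W) = 0.
Willow's profit: π_W = (394 - 3Q)q_W - (193q_W + 3q_W²). Setting ∂π_W/∂q_W = 0: 201 - 12q_W - 3(q_H) = 0.
Best responses: q_H = (278 - 3q_W)/12, q_W = (201 - 3q_H)/12.
Substituting one into the other gives q_H = 911/45 and q_W = 526/45.

20.24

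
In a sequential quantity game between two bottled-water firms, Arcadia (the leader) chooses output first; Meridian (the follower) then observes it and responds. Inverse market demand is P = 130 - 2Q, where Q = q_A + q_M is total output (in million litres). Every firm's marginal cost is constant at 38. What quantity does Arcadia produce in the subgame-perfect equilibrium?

The follower Meridian best-responds to any q_A: π_M = (130 - 2Q)q_M - 38q_M.
Setting the follower's marginal profit to zero, 92 - 2q_A - 4q_M = 0, i.e. q_M = (92 - 2q_A)/4.
Arcadia substitutes q_M(q_A) into its own profit: π_A = q_A(130 - 2q_A - (92 - 2q_A)/2) - 38q_A = (84 - q_A)q_A - 38q_A.
Leader FOC: 46 - 2q_A = 0, so q_A = 23.
Then q_M = (92 - 2·23)/4 = 23/2.

23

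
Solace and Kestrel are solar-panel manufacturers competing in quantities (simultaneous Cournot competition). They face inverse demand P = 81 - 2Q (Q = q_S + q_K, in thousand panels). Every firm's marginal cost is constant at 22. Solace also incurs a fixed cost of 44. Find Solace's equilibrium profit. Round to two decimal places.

149.39

A representative firm's profit is π_i = q_i(81 - 2Q) - 22q_i.
First-order condition (treating rivals' output as given): 59 - 4q_i - 2q_j = 0.
By symmetry each firm produces the same amount; substituting q_j = q_i yields q_i = 59/6.
Price P = 81 - 2·(59/3) = 125/3.
Solace's profit: (125/3 - 22)·(59/6) - 44 = 149.3889.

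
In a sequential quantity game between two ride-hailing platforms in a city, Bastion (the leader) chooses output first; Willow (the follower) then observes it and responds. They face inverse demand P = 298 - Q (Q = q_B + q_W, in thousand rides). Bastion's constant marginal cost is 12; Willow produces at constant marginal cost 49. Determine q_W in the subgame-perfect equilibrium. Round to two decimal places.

The follower Willow best-responds to any q_B: π_W = (298 - Q)q_W - 49q_W.
∂π_W/∂q_W = 249 - q_B - 2q_W = 0 gives the reaction function q_W = (249 - q_B)/2.
The leader anticipates this reaction. Substituting into P = 298 - Q gives P = 347/2 - (1/2)q_B, so π_B = (347/2 - (1/2)q_B)q_B - 12q_B.
Maximising: ∂π_B/∂q_B = 323/2 - q_B = 0, giving q_B = 323/2.
Then q_W = (249 - 323/2)/2 = 175/4.

43.75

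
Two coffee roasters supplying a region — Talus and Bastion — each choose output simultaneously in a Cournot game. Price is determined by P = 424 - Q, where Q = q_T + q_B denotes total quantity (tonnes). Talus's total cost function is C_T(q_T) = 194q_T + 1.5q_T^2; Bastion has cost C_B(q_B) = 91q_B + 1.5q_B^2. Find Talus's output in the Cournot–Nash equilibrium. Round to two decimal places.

Talus's profit: π_T = (424 - Q)q_T - (194q_T + (3/2)q_T²). Setting ∂π_T/∂q_T = 0: 230 - 5q_T - (q_B) = 0.
Bastion's first-order condition: 333 - 5q_B - (q_T) = 0.
Best responses: q_T = (230 - q_B)/5, q_B = (333 - q_T)/5.
Substituting one into the other gives q_T = 817/24 and q_B = 1435/24.

34.04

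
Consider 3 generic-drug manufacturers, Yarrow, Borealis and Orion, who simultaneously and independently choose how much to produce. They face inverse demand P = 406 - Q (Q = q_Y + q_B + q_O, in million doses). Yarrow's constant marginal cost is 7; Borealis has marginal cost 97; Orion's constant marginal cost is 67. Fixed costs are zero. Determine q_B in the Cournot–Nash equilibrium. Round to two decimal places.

Yarrow's profit: π_Y = (406 - Q)q_Y - (7q_Y). Setting ∂π_Y/∂q_Y = 0: 399 - 2q_Y - (q_B + q_O) = 0.
Borealis's first-order condition: 309 - 2q_B - (q_Y + q_O) = 0.
Orion's profit: π_O = (406 - Q)q_O - (67q_O). Setting ∂π_O/∂q_O = 0: 339 - 2q_O - (q_Y + q_B) = 0.
Adding the 3 first-order conditions: 1047 − 4Q = 0, so Q = 1047/4.
Back-substituting: q_Y = (399 − 1047/4) = 549/4, q_B = (309 − 1047/4) = 189/4, q_O = (339 − 1047/4) = 309/4.

47.25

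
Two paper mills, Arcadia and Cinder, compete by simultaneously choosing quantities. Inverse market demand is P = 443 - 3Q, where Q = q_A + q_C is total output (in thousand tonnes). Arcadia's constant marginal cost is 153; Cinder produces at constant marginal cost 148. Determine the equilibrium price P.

248

Arcadia's profit: π_A = (443 - 3Q)q_A - (153q_A). Setting ∂π_A/∂q_A = 0: 290 - 6q_A - 3(q_C) = 0.
Cinder's profit: π_C = (443 - 3Q)q_C - (148q_C). Setting ∂π_C/∂q_C = 0: 295 - 6q_C - 3(q_A) = 0.
Rearranging gives the reaction functions q_A = (290 - 3q_C)/6 and q_C = (295 - 3q_A)/6.
Solving the pair: q_A = 95/3, q_C = 100/3.
Total output Q = 65, so price P = 443 - 3·65 = 248.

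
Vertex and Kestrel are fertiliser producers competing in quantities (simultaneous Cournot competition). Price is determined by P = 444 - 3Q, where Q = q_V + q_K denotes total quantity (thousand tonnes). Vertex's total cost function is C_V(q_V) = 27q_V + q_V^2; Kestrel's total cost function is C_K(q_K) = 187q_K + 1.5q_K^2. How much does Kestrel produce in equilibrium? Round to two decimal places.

Vertex's profit: π_V = (444 - 3Q)q_V - (27q_V + q_V²). Setting ∂π_V/∂q_V = 0: 417 - 8q_V - 3(q_K) = 0.
Kestrel's first-order condition: 257 - 9q_K - 3(q_V) = 0.
Rearranging gives the reaction functions q_V = (417 - 3q_K)/8 and q_K = (257 - 3q_V)/9.
Substituting one into the other gives q_V = 142/3 and q_K = 115/9.

12.78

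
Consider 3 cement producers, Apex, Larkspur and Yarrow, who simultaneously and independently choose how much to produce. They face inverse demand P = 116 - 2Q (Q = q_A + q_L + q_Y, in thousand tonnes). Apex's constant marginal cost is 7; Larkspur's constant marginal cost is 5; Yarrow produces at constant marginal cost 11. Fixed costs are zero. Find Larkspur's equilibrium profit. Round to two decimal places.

442.53

Apex's profit: π_A = (116 - 2Q)q_A - (7q_A). Setting ∂π_A/∂q_A = 0: 109 - 4q_A - 2(q_L + q_Y) = 0.
Larkspur's first-order condition: 111 - 4q_L - 2(q_A + q_Y) = 0.
Yarrow's profit: π_Y = (116 - 2Q)q_Y - (11q_Y). Setting ∂π_Y/∂q_Y = 0: 105 - 4q_Y - 2(q_A + q_L) = 0.
Adding the 3 first-order conditions: 325 − 8Q = 0, so Q = 325/8.
Back-substituting: q_A = (109 − 325/4)/2 = 111/8, q_L = (111 − 325/4)/2 = 119/8, q_Y = (105 − 325/4)/2 = 95/8.
Price P = 116 - 2·(325/8) = 139/4.
Larkspur's profit: (139/4 - 5)·(119/8) = 442.5313.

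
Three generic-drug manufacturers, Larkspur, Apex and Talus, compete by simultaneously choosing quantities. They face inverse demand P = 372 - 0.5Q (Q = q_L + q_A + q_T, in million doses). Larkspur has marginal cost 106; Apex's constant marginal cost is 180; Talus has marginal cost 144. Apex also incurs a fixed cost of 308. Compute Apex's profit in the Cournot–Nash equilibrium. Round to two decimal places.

Larkspur's profit: π_L = (372 - 0.5Q)q_L - (106q_L). Setting ∂π_L/∂q_L = 0: 266 - q_L - (1/2)(q_A + q_T) = 0.
Apex's first-order condition: 192 - q_A - (1/2)(q_L + q_T) = 0.
Talus's first-order condition: 228 - q_T - (1/2)(q_L + q_A) = 0.
Adding the 3 conditions: 686 − Q − Q = 0, i.e. Q = 343.
Back-substituting: q_L = (266 − 343/2)/(1/2) = 189, q_A = (192 − 343/2)/(1/2) = 41, q_T = (228 − 343/2)/(1/2) = 113.
Price P = 372 - (1/2)·343 = 401/2.
Apex's profit: (401/2 - 180)·41 - 308 = 1065/2.

532.50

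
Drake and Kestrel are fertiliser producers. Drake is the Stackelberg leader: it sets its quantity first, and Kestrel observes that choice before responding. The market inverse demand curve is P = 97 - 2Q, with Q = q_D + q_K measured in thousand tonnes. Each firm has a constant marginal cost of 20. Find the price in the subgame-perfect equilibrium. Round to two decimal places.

The follower Kestrel best-responds to any q_D: π_K = (97 - 2Q)q_K - 20q_K.
Follower FOC: 77 - 2q_D - 4q_K = 0, so q_K(q_D) = (77 - 2q_D)/4.
Drake substitutes q_K(q_D) into its own profit: π_D = q_D(97 - 2q_D - (77 - 2q_D)/2) - 20q_D = (117/2 - q_D)q_D - 20q_D.
The leader's first-order condition 77/2 - 2q_D = 0 yields q_D = 77/4.
Then q_K = (77 - 2·(77/4))/4 = 77/8.
Total output Q = 231/8, so price P = 97 - 2·(231/8) = 157/4.

39.25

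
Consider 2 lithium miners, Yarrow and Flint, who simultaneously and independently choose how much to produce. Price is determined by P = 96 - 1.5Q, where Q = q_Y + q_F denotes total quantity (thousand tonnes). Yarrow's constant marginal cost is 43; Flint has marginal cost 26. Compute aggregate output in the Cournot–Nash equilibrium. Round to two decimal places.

Yarrow's profit: π_Y = (96 - 1.5Q)q_Y - (43q_Y). Setting ∂π_Y/∂q_Y = 0: 53 - 3q_Y - (3/2)(q_F) = 0.
Flint's first-order condition: 70 - 3q_F - (3/2)(q_Y) = 0.
So q_Y = (53 - (3/2)q_F)/3 and q_F = (70 - (3/2)q_Y)/3.
Substituting one into the other gives q_Y = 8 and q_F = 58/3.
Total output Q = 8 + 58/3 = 82/3.

27.33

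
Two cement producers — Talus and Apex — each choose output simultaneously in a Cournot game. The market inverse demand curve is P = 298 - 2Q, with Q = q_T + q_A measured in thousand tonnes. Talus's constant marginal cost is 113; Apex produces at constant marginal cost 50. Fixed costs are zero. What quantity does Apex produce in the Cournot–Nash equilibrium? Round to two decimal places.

Talus's profit: π_T = (298 - 2Q)q_T - (113q_T). Setting ∂π_T/∂q_T = 0: 185 - 4q_T - 2(q_A) = 0.
Apex's first-order condition: 248 - 4q_A - 2(q_T) = 0.
So q_T = (185 - 2q_A)/4 and q_A = (248 - 2q_T)/4.
Solving the pair: q_T = 61/3, q_A = 311/6.

51.83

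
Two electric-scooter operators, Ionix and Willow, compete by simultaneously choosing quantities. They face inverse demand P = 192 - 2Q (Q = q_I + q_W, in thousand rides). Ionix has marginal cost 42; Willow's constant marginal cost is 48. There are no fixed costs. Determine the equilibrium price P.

94

Ionix's profit: π_I = (192 - 2Q)q_I - (42q_I). Setting ∂π_I/∂q_I = 0: 150 - 4q_I - 2(q_W) = 0.
Willow's first-order condition: 144 - 4q_W - 2(q_I) = 0.
So q_I = (150 - 2q_W)/4 and q_W = (144 - 2q_I)/4.
Solving the pair: q_I = 26, q_W = 23.
Total output Q = 49, so price P = 192 - 2·49 = 94.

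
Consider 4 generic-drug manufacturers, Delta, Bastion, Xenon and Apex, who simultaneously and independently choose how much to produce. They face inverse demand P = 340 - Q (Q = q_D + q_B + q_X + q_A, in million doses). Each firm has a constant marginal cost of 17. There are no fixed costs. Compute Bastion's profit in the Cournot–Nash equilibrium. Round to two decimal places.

A representative firm's profit is π_i = q_i(340 - Q) - 17q_i.
Setting ∂π_i/∂q_i = 0 with rivals' quantities fixed: 323 - 2q_i - Σ_{j≠i} q_j = 0.
With identical firms every q_j equals q_i, so Σ_{j≠i} q_j = 3q_i and 323 = 5q_i, giving q_i = 323/5.
Price P = 340 - 1292/5 = 408/5.
Bastion's profit: (408/5 - 17)·(323/5) = 4173.1600.

4173.16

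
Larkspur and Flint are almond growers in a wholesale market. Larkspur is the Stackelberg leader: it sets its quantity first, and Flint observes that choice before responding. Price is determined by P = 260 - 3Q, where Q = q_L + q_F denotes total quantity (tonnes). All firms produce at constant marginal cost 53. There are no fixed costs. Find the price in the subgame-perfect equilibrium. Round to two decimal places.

104.75

The follower Flint best-responds to any q_L: π_F = (260 - 3Q)q_F - 53q_F.
Follower FOC: 207 - 3q_L - 6q_F = 0, so q_F(q_L) = (207 - 3q_L)/6.
Larkspur substitutes q_F(q_L) into its own profit: π_L = q_L(260 - 3q_L - (207 - 3q_L)/2) - 53q_L = (313/2 - (3/2)q_L)q_L - 53q_L.
Leader FOC: 207/2 - 3q_L = 0, so q_L = 69/2.
Then q_F = (207 - 3·(69/2))/6 = 69/4.
Total output Q = 207/4, so price P = 260 - 3·(207/4) = 419/4.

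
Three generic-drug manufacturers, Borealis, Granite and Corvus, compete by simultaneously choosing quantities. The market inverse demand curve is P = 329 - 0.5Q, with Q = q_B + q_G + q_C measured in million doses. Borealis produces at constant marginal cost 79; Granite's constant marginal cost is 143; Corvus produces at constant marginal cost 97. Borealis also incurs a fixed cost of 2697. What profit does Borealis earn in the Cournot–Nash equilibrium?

11081

Borealis's profit: π_B = (329 - 0.5Q)q_B - (79q_B). Setting ∂π_B/∂q_B = 0: 250 - q_B - (1/2)(q_G + q_C) = 0.
Granite's profit: π_G = (329 - 0.5Q)q_G - (143q_G). Setting ∂π_G/∂q_G = 0: 186 - q_G - (1/2)(q_B + q_C) = 0.
Corvus's first-order condition: 232 - q_C - (1/2)(q_B + q_G) = 0.
Summing all 3 equations gives 668 − 2Q = 0, hence Q = 334.
Back-substituting: q_B = (250 − 167)/(1/2) = 166, q_G = (186 − 167)/(1/2) = 38, q_C = (232 − 167)/(1/2) = 130.
Price P = 329 - (1/2)·334 = 162.
Borealis's profit: (162 - 79)·166 - 2697 = 11081.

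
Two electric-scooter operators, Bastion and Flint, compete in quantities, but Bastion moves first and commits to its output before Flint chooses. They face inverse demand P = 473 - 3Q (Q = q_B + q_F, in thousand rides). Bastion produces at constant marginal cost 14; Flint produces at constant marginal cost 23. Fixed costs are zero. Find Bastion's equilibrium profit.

9126

Solve by backward induction. Given q_B, the follower Flint maximises π_F = (473 - 3q_B - 3q_F)q_F - 23q_F.
Follower FOC: 450 - 3q_B - 6q_F = 0, so q_F(q_B) = (450 - 3q_B)/6.
Bastion substitutes q_F(q_B) into its own profit: π_B = q_B(473 - 3q_B - (450 - 3q_B)/2) - 14q_B = (248 - (3/2)q_B)q_B - 14q_B.
The leader's first-order condition 234 - 3q_B = 0 yields q_B = 78.
Then q_F = (450 - 3·78)/6 = 36.
Price P = 473 - 3·114 = 131.
Bastion's profit: (131 - 14)·78 = 9126.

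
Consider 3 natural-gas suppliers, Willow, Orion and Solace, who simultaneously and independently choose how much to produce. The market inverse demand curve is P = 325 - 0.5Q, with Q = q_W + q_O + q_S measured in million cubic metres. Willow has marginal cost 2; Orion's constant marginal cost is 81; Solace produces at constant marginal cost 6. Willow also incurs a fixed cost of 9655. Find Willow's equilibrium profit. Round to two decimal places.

10949.50

Willow's profit: π_W = (325 - 0.5Q)q_W - (2q_W). Setting ∂π_W/∂q_W = 0: 323 - q_W - (1/2)(q_O + q_S) = 0.
Orion's first-order condition: 244 - q_O - (1/2)(q_W + q_S) = 0.
Solace's first-order condition: 319 - q_S - (1/2)(q_W + q_O) = 0.
Adding the 3 first-order conditions: 886 − 2Q = 0, so Q = 443.
Back-substituting: q_W = (323 − 443/2)/(1/2) = 203, q_O = (244 − 443/2)/(1/2) = 45, q_S = (319 − 443/2)/(1/2) = 195.
Price P = 325 - (1/2)·443 = 207/2.
Willow's profit: (207/2 - 2)·203 - 9655 = 10949.5000.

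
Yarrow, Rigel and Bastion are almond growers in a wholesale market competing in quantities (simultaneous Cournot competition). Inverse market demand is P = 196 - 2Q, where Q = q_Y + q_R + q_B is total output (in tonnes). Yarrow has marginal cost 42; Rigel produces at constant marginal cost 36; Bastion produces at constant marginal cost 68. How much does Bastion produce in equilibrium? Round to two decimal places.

8.75

Yarrow's profit: π_Y = (196 - 2Q)q_Y - (42q_Y). Setting ∂π_Y/∂q_Y = 0: 154 - 4q_Y - 2(q_R + q_B) = 0.
Rigel's first-order condition: 160 - 4q_R - 2(q_Y + q_B) = 0.
Bastion's profit: π_B = (196 - 2Q)q_B - (68q_B). Setting ∂π_B/∂q_B = 0: 128 - 4q_B - 2(q_Y + q_R) = 0.
Summing all 3 equations gives 442 − 8Q = 0, hence Q = 221/4.
Back-substituting: q_Y = (154 − 221/2)/2 = 87/4, q_R = (160 − 221/2)/2 = 99/4, q_B = (128 − 221/2)/2 = 35/4.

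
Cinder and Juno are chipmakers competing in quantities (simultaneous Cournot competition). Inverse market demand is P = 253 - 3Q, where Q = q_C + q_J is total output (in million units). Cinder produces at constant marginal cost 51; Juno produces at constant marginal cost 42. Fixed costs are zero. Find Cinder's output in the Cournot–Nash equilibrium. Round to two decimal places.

Cinder's profit: π_C = (253 - 3Q)q_C - (51q_C). Setting ∂π_C/∂q_C = 0: 202 - 6q_C - 3(q_J) = 0.
Juno's first-order condition: 211 - 6q_J - 3(q_C) = 0.
Rearranging gives the reaction functions q_C = (202 - 3q_J)/6 and q_J = (211 - 3q_C)/6.
Solving the pair: q_C = 193/9, q_J = 220/9.

21.44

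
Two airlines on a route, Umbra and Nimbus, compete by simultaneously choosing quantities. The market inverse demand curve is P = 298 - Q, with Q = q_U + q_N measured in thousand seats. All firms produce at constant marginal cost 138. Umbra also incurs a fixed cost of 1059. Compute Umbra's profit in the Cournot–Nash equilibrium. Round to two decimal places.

Each firm earns π_i = (298 - Q)q_i - 138q_i.
First-order condition (treating rivals' output as given): 160 - 2q_i - q_j = 0.
With identical firms every q_j equals q_i, so q_j = q_i and 160 = 3q_i, giving q_i = 160/3.
Price P = 298 - 320/3 = 574/3.
Umbra's profit: (574/3 - 138)·(160/3) - 1059 = 1785.4444.

1785.44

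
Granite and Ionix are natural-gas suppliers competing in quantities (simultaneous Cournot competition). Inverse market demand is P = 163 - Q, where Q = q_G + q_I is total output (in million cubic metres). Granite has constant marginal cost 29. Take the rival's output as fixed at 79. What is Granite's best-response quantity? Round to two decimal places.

With the rival's output fixed at 79, Granite's profit is π_G = (163 - 79 - q_G)q_G - (29q_G) = (84 - q_G)q_G - (29q_G).
∂π_G/∂q_G = 55 - 2q_G = 0, so q_G = 55/2.

27.50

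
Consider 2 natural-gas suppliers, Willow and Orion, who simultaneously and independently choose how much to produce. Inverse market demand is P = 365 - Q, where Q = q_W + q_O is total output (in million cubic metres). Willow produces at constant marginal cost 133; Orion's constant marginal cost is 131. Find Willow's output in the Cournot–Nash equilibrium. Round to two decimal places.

76.67

Willow's profit: π_W = (365 - Q)q_W - (133q_W). Setting ∂π_W/∂q_W = 0: 232 - 2q_W - (q_O) = 0.
Orion's profit: π_O = (365 - Q)q_O - (131q_O). Setting ∂π_O/∂q_O = 0: 234 - 2q_O - (q_W) = 0.
So q_W = (232 - q_O)/2 and q_O = (234 - q_W)/2.
Solving the pair: q_W = 230/3, q_O = 236/3.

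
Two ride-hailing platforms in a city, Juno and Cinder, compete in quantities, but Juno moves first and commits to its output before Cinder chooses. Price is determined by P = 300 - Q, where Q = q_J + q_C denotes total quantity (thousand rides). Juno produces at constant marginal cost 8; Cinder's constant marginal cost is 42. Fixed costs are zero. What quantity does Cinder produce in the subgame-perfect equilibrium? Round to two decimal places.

47.50

Solve by backward induction. Given q_J, the follower Cinder maximises π_C = (300 - q_J - q_C)q_C - 42q_C.
∂π_C/∂q_C = 258 - q_J - 2q_C = 0 gives the reaction function q_C = (258 - q_J)/2.
Juno substitutes q_C(q_J) into its own profit: π_J = q_J(300 - q_J - (258 - q_J)/2) - 8q_J = (171 - (1/2)q_J)q_J - 8q_J.
Maximising: ∂π_J/∂q_J = 163 - q_J = 0, giving q_J = 163.
Then q_C = (258 - 163)/2 = 95/2.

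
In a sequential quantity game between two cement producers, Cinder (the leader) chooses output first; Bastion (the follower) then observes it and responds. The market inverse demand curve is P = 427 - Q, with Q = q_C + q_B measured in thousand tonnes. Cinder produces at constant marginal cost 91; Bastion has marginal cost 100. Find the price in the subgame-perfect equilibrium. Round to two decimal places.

177.25

Solve by backward induction. Given q_C, the follower Bastion maximises π_B = (427 - q_C - q_B)q_B - 100q_B.
∂π_B/∂q_B = 327 - q_C - 2q_B = 0 gives the reaction function q_B = (327 - q_C)/2.
The leader anticipates this reaction. Substituting into P = 427 - Q gives P = 527/2 - (1/2)q_C, so π_C = (527/2 - (1/2)q_C)q_C - 91q_C.
Leader FOC: 345/2 - q_C = 0, so q_C = 345/2.
Then q_B = (327 - 345/2)/2 = 309/4.
Total output Q = 999/4, so price P = 427 - 999/4 = 709/4.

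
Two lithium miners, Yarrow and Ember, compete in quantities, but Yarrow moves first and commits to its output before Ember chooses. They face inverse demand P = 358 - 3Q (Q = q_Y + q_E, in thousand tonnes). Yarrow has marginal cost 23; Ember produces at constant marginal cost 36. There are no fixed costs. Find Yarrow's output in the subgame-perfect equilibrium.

58

The follower Ember best-responds to any q_Y: π_E = (358 - 3Q)q_E - 36q_E.
∂π_E/∂q_E = 322 - 3q_Y - 6q_E = 0 gives the reaction function q_E = (322 - 3q_Y)/6.
Yarrow substitutes q_E(q_Y) into its own profit: π_Y = q_Y(358 - 3q_Y - (322 - 3q_Y)/2) - 23q_Y = (197 - (3/2)q_Y)q_Y - 23q_Y.
Maximising: ∂π_Y/∂q_Y = 174 - 3q_Y = 0, giving q_Y = 58.
Then q_E = (322 - 3·58)/6 = 74/3.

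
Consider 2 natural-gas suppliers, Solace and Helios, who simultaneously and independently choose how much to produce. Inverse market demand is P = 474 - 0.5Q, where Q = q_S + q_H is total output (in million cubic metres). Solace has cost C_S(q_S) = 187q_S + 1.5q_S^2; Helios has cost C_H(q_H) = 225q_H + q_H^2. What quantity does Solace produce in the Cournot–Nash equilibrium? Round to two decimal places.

62.68

Solace's profit: π_S = (474 - 0.5Q)q_S - (187q_S + (3/2)q_S²). Setting ∂π_S/∂q_S = 0: 287 - 4q_S - (1/2)(q_H) = 0.
Helios's profit: π_H = (474 - 0.5Q)q_H - (225q_H + q_H²). Setting ∂π_H/∂q_H = 0: 249 - 3q_H - (1/2)(q_S) = 0.
Rearranging gives the reaction functions q_S = (287 - (1/2)q_H)/4 and q_H = (249 - (1/2)q_S)/3.
Solving the pair: q_S = 62.6809, q_H = 72.5532.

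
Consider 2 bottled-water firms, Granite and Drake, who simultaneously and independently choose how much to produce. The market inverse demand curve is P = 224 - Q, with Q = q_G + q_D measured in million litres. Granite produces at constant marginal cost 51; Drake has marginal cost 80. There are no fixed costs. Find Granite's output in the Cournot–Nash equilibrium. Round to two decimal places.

67.33

Granite's profit: π_G = (224 - Q)q_G - (51q_G). Setting ∂π_G/∂q_G = 0: 173 - 2q_G - (q_D) = 0.
Drake's profit: π_D = (224 - Q)q_D - (80q_D). Setting ∂π_D/∂q_D = 0: 144 - 2q_D - (q_G) = 0.
Best responses: q_G = (173 - q_D)/2, q_D = (144 - q_G)/2.
Solving the pair: q_G = 202/3, q_D = 115/3.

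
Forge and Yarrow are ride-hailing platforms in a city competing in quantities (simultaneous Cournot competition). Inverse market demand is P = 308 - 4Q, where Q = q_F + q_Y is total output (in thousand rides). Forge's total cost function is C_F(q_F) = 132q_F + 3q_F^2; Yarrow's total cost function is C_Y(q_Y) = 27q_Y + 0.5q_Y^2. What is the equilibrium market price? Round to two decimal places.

173.82

Forge's profit: π_F = (308 - 4Q)q_F - (132q_F + 3q_F²). Setting ∂π_F/∂q_F = 0: 176 - 14q_F - 4(q_Y) = 0.
Yarrow's profit: π_Y = (308 - 4Q)q_Y - (27q_Y + (1/2)q_Y²). Setting ∂π_Y/∂q_Y = 0: 281 - 9q_Y - 4(q_F) = 0.
So q_F = (176 - 4q_Y)/14 and q_Y = (281 - 4q_F)/9.
Substituting one into the other gives q_F = 46/11 and q_Y = 323/11.
Total output Q = 369/11, so price P = 308 - 4·(369/11) = 1912/11.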